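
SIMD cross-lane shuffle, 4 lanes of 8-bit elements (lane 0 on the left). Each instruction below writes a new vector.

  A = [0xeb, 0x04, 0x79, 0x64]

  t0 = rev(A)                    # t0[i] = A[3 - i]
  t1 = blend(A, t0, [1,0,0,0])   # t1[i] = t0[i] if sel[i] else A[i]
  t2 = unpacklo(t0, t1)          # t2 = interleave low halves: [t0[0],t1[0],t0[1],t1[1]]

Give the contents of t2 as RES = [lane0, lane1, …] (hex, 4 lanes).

RES = [ 0x64  0x64  0x79  0x04 ]

  t0: 64 79 04 eb
  t1: 64 04 79 64
  t2: 64 64 79 04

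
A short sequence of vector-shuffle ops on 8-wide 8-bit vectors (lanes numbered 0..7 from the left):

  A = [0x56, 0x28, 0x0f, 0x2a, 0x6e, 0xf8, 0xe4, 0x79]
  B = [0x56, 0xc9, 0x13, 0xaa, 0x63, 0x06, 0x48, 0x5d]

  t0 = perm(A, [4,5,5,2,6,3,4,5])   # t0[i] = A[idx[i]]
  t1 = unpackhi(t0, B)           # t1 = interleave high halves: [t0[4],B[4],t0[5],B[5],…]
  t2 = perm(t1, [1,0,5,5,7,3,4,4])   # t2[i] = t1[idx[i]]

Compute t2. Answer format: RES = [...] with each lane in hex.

t0 = [0x6e, 0xf8, 0xf8, 0x0f, 0xe4, 0x2a, 0x6e, 0xf8]
t1 = [0xe4, 0x63, 0x2a, 0x06, 0x6e, 0x48, 0xf8, 0x5d]
t2 = [0x63, 0xe4, 0x48, 0x48, 0x5d, 0x06, 0x6e, 0x6e]

RES = [0x63, 0xe4, 0x48, 0x48, 0x5d, 0x06, 0x6e, 0x6e]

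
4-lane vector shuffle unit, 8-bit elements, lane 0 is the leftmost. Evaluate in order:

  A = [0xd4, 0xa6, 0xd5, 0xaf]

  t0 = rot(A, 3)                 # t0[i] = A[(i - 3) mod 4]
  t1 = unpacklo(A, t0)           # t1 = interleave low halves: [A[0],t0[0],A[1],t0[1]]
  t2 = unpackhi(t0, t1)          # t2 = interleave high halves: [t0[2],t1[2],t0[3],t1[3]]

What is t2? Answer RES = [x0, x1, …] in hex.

RES = [ 0xaf  0xa6  0xd4  0xd5 ]

→ t0 |a6|d5|af|d4|
→ t1 |d4|a6|a6|d5|
→ t2 |af|a6|d4|d5|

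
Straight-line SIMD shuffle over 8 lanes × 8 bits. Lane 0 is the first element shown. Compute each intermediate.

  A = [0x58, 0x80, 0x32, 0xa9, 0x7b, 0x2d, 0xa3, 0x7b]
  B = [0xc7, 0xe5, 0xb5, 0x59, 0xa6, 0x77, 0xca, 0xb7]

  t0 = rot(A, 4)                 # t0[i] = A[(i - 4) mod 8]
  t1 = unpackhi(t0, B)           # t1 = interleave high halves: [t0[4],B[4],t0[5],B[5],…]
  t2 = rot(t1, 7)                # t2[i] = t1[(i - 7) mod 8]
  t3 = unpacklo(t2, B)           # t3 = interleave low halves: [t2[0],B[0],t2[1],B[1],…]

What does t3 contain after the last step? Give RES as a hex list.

  t0: 7b 2d a3 7b 58 80 32 a9
  t1: 58 a6 80 77 32 ca a9 b7
  t2: a6 80 77 32 ca a9 b7 58
  t3: a6 c7 80 e5 77 b5 32 59

RES = [0xa6, 0xc7, 0x80, 0xe5, 0x77, 0xb5, 0x32, 0x59]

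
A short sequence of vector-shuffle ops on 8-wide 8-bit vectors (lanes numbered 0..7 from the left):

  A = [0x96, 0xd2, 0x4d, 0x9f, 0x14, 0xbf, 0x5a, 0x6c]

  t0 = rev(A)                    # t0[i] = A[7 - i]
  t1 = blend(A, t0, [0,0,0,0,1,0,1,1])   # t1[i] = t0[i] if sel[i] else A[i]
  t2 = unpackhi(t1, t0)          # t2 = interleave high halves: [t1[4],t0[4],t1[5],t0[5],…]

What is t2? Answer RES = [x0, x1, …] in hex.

RES = [ 0x9f  0x9f  0xbf  0x4d  0xd2  0xd2  0x96  0x96 ]

t0 = [0x6c, 0x5a, 0xbf, 0x14, 0x9f, 0x4d, 0xd2, 0x96]
t1 = [0x96, 0xd2, 0x4d, 0x9f, 0x9f, 0xbf, 0xd2, 0x96]
t2 = [0x9f, 0x9f, 0xbf, 0x4d, 0xd2, 0xd2, 0x96, 0x96]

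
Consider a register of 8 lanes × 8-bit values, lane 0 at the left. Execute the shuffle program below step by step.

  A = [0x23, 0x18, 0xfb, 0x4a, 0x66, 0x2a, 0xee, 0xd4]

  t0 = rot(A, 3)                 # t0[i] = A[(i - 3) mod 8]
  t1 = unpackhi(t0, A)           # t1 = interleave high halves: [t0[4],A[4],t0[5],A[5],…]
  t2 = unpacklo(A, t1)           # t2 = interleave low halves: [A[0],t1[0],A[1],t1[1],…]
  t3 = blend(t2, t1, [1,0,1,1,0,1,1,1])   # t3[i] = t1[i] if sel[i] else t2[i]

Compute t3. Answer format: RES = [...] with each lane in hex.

RES = [0x18, 0x18, 0xfb, 0x2a, 0xfb, 0xee, 0x66, 0xd4]

→ t0 |2a|ee|d4|23|18|fb|4a|66|
→ t1 |18|66|fb|2a|4a|ee|66|d4|
→ t2 |23|18|18|66|fb|fb|4a|2a|
→ t3 |18|18|fb|2a|fb|ee|66|d4|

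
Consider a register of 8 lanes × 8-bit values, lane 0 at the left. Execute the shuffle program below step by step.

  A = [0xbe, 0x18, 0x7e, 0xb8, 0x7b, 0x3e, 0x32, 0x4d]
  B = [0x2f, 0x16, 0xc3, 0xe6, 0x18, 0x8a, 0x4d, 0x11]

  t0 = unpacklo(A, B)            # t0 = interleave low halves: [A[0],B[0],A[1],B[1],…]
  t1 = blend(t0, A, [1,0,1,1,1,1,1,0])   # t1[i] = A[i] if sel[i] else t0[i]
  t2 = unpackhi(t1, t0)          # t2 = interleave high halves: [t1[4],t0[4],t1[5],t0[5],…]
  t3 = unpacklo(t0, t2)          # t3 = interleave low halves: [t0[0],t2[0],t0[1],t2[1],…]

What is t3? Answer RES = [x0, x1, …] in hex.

  t0: be 2f 18 16 7e c3 b8 e6
  t1: be 2f 7e b8 7b 3e 32 e6
  t2: 7b 7e 3e c3 32 b8 e6 e6
  t3: be 7b 2f 7e 18 3e 16 c3

RES = [ 0xbe  0x7b  0x2f  0x7e  0x18  0x3e  0x16  0xc3 ]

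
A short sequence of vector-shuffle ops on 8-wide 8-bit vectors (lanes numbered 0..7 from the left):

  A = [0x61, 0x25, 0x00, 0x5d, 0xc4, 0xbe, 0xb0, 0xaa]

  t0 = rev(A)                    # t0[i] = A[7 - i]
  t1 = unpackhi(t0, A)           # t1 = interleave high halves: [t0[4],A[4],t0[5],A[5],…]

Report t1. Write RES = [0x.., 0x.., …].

t0 = [0xaa, 0xb0, 0xbe, 0xc4, 0x5d, 0x00, 0x25, 0x61]
t1 = [0x5d, 0xc4, 0x00, 0xbe, 0x25, 0xb0, 0x61, 0xaa]

RES = [ 0x5d  0xc4  0x00  0xbe  0x25  0xb0  0x61  0xaa ]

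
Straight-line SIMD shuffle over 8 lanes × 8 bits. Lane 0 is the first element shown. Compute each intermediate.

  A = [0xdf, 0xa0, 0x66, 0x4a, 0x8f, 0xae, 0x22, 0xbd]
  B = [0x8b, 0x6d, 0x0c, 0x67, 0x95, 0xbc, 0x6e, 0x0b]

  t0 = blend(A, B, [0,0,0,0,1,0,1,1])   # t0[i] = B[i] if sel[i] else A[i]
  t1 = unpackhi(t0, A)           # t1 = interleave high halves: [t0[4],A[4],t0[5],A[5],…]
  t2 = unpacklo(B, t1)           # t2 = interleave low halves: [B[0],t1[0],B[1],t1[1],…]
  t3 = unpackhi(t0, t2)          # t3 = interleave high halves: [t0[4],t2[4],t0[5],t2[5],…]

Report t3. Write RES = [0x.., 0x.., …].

t0 = [0xdf, 0xa0, 0x66, 0x4a, 0x95, 0xae, 0x6e, 0x0b]
t1 = [0x95, 0x8f, 0xae, 0xae, 0x6e, 0x22, 0x0b, 0xbd]
t2 = [0x8b, 0x95, 0x6d, 0x8f, 0x0c, 0xae, 0x67, 0xae]
t3 = [0x95, 0x0c, 0xae, 0xae, 0x6e, 0x67, 0x0b, 0xae]

RES = [ 0x95  0x0c  0xae  0xae  0x6e  0x67  0x0b  0xae ]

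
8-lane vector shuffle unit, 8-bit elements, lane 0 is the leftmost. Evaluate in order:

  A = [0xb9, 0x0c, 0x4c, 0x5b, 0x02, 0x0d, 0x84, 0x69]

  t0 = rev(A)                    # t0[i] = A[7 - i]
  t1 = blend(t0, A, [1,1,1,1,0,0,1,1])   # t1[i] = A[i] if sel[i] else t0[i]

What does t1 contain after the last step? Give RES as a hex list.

RES = [ 0xb9  0x0c  0x4c  0x5b  0x5b  0x4c  0x84  0x69 ]

t0 = [0x69, 0x84, 0x0d, 0x02, 0x5b, 0x4c, 0x0c, 0xb9]
t1 = [0xb9, 0x0c, 0x4c, 0x5b, 0x5b, 0x4c, 0x84, 0x69]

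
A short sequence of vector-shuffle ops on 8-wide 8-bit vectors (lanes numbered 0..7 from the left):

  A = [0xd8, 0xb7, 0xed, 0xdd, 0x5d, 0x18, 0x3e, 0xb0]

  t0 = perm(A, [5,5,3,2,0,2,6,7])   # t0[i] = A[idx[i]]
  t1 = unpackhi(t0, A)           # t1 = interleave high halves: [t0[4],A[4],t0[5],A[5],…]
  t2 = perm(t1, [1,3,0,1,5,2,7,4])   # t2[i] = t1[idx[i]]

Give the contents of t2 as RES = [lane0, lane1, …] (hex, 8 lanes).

RES = [ 0x5d  0x18  0xd8  0x5d  0x3e  0xed  0xb0  0x3e ]

→ t0 |18|18|dd|ed|d8|ed|3e|b0|
→ t1 |d8|5d|ed|18|3e|3e|b0|b0|
→ t2 |5d|18|d8|5d|3e|ed|b0|3e|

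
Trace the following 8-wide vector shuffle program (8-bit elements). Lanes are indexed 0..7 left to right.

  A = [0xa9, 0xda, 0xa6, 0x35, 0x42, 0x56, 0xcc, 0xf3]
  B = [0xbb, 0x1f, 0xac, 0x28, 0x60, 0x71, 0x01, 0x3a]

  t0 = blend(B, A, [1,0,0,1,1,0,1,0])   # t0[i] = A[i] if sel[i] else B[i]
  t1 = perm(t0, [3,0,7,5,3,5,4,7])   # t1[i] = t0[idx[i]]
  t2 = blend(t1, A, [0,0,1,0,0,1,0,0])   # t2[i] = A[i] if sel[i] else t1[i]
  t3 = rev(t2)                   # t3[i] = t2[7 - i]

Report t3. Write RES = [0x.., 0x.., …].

RES = [0x3a, 0x42, 0x56, 0x35, 0x71, 0xa6, 0xa9, 0x35]

→ t0 |a9|1f|ac|35|42|71|cc|3a|
→ t1 |35|a9|3a|71|35|71|42|3a|
→ t2 |35|a9|a6|71|35|56|42|3a|
→ t3 |3a|42|56|35|71|a6|a9|35|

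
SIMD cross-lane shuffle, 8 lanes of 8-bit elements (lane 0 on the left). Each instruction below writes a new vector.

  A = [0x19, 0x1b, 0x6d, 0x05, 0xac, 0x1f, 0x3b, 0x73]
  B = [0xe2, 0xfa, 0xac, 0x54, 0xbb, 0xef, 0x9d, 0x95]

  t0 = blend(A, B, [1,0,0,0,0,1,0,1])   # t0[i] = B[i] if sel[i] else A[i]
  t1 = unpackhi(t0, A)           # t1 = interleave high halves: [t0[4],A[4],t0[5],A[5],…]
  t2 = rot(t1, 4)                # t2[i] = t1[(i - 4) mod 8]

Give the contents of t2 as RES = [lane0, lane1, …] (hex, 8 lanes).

→ t0 |e2|1b|6d|05|ac|ef|3b|95|
→ t1 |ac|ac|ef|1f|3b|3b|95|73|
→ t2 |3b|3b|95|73|ac|ac|ef|1f|

RES = [ 0x3b  0x3b  0x95  0x73  0xac  0xac  0xef  0x1f ]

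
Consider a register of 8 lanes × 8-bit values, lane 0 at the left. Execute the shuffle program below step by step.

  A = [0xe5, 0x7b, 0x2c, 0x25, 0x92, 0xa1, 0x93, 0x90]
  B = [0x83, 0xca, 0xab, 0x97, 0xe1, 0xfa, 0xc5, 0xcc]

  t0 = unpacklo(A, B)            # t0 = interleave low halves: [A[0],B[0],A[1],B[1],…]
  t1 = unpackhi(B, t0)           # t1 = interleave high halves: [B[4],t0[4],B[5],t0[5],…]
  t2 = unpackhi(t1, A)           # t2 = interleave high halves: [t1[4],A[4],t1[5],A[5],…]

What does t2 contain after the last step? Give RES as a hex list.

RES = [0xc5, 0x92, 0x25, 0xa1, 0xcc, 0x93, 0x97, 0x90]

→ t0 |e5|83|7b|ca|2c|ab|25|97|
→ t1 |e1|2c|fa|ab|c5|25|cc|97|
→ t2 |c5|92|25|a1|cc|93|97|90|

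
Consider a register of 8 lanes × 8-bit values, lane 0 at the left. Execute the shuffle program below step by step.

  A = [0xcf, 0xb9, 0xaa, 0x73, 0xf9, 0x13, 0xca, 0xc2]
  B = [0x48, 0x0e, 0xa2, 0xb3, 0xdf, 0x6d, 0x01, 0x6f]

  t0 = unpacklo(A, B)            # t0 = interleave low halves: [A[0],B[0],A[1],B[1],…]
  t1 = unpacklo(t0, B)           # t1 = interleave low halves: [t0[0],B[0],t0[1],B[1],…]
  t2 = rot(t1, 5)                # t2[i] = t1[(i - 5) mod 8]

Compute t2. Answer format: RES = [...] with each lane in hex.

RES = [0x0e, 0xb9, 0xa2, 0x0e, 0xb3, 0xcf, 0x48, 0x48]

t0 = [0xcf, 0x48, 0xb9, 0x0e, 0xaa, 0xa2, 0x73, 0xb3]
t1 = [0xcf, 0x48, 0x48, 0x0e, 0xb9, 0xa2, 0x0e, 0xb3]
t2 = [0x0e, 0xb9, 0xa2, 0x0e, 0xb3, 0xcf, 0x48, 0x48]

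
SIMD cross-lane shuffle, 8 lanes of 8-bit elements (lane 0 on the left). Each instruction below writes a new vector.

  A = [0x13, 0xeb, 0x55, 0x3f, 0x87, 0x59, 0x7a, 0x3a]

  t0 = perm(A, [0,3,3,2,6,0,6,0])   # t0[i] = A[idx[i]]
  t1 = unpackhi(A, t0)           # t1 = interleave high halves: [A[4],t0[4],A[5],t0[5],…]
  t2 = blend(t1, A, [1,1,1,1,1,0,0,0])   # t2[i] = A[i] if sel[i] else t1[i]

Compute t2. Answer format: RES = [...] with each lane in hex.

RES = [0x13, 0xeb, 0x55, 0x3f, 0x87, 0x7a, 0x3a, 0x13]

t0 = [0x13, 0x3f, 0x3f, 0x55, 0x7a, 0x13, 0x7a, 0x13]
t1 = [0x87, 0x7a, 0x59, 0x13, 0x7a, 0x7a, 0x3a, 0x13]
t2 = [0x13, 0xeb, 0x55, 0x3f, 0x87, 0x7a, 0x3a, 0x13]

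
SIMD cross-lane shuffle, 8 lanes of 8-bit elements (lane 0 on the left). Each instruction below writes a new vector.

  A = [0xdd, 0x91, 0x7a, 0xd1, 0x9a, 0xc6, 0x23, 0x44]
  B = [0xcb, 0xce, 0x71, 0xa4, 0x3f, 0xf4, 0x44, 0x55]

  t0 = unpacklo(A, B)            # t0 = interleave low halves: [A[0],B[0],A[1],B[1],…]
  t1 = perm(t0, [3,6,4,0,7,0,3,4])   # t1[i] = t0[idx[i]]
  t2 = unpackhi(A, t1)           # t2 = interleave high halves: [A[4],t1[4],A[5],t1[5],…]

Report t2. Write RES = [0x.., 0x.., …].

RES = [ 0x9a  0xa4  0xc6  0xdd  0x23  0xce  0x44  0x7a ]

→ t0 |dd|cb|91|ce|7a|71|d1|a4|
→ t1 |ce|d1|7a|dd|a4|dd|ce|7a|
→ t2 |9a|a4|c6|dd|23|ce|44|7a|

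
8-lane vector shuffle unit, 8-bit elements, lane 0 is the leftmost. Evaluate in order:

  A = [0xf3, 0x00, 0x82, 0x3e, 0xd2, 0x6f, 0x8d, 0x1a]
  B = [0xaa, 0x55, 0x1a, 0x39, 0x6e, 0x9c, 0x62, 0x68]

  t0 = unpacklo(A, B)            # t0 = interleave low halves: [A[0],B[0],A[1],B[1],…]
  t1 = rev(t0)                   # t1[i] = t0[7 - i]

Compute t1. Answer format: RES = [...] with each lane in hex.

  t0: f3 aa 00 55 82 1a 3e 39
  t1: 39 3e 1a 82 55 00 aa f3

RES = [ 0x39  0x3e  0x1a  0x82  0x55  0x00  0xaa  0xf3 ]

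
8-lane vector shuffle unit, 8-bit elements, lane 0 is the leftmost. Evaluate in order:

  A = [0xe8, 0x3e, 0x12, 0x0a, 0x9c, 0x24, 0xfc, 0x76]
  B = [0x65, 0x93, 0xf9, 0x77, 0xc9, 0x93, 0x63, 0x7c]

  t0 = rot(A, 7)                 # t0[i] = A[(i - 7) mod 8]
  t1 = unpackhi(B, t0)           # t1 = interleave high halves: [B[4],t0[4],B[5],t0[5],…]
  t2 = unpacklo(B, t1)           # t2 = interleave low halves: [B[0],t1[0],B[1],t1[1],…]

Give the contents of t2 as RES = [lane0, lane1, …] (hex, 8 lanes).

→ t0 |3e|12|0a|9c|24|fc|76|e8|
→ t1 |c9|24|93|fc|63|76|7c|e8|
→ t2 |65|c9|93|24|f9|93|77|fc|

RES = [ 0x65  0xc9  0x93  0x24  0xf9  0x93  0x77  0xfc ]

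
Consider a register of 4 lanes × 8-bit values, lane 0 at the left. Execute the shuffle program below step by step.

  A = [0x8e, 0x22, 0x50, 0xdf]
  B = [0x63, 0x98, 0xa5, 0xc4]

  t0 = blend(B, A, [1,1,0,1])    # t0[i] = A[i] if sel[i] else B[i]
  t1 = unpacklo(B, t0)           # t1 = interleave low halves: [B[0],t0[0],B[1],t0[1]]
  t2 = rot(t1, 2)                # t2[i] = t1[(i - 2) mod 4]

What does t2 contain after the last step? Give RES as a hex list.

RES = [0x98, 0x22, 0x63, 0x8e]

  t0: 8e 22 a5 df
  t1: 63 8e 98 22
  t2: 98 22 63 8e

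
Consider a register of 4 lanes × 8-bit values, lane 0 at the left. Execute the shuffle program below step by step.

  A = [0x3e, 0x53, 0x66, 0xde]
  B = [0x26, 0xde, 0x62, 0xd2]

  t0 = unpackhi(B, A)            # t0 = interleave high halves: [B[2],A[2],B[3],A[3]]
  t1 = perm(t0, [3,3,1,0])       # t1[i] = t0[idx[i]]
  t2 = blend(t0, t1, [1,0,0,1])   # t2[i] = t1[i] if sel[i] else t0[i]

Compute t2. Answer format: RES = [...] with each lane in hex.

RES = [ 0xde  0x66  0xd2  0x62 ]

  t0: 62 66 d2 de
  t1: de de 66 62
  t2: de 66 d2 62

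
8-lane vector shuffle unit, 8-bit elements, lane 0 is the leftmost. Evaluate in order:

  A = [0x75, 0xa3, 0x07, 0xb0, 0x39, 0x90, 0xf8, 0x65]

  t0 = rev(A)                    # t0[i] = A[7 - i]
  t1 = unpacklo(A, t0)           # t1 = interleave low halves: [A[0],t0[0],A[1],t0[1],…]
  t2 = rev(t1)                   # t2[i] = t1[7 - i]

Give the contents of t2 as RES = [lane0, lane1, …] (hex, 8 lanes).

t0 = [0x65, 0xf8, 0x90, 0x39, 0xb0, 0x07, 0xa3, 0x75]
t1 = [0x75, 0x65, 0xa3, 0xf8, 0x07, 0x90, 0xb0, 0x39]
t2 = [0x39, 0xb0, 0x90, 0x07, 0xf8, 0xa3, 0x65, 0x75]

RES = [ 0x39  0xb0  0x90  0x07  0xf8  0xa3  0x65  0x75 ]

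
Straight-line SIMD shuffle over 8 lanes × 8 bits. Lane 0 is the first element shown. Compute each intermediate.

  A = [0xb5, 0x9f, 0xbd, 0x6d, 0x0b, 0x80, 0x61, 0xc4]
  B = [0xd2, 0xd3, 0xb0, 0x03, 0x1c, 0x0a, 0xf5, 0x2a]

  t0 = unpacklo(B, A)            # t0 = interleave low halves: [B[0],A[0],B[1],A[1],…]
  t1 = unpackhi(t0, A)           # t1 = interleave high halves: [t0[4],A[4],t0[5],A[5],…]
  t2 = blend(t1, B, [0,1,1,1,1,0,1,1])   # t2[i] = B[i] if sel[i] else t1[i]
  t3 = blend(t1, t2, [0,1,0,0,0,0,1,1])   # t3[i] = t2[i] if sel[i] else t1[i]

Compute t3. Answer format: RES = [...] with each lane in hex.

→ t0 |d2|b5|d3|9f|b0|bd|03|6d|
→ t1 |b0|0b|bd|80|03|61|6d|c4|
→ t2 |b0|d3|b0|03|1c|61|f5|2a|
→ t3 |b0|d3|bd|80|03|61|f5|2a|

RES = [0xb0, 0xd3, 0xbd, 0x80, 0x03, 0x61, 0xf5, 0x2a]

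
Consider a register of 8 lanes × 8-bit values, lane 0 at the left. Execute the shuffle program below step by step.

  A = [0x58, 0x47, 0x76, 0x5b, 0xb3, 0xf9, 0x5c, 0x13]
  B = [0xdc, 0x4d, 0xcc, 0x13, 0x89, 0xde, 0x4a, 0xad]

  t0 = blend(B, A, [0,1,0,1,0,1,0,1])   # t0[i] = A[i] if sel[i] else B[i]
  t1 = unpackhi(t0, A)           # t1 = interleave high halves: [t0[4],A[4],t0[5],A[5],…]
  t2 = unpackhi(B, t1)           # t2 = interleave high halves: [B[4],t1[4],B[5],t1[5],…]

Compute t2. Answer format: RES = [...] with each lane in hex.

→ t0 |dc|47|cc|5b|89|f9|4a|13|
→ t1 |89|b3|f9|f9|4a|5c|13|13|
→ t2 |89|4a|de|5c|4a|13|ad|13|

RES = [ 0x89  0x4a  0xde  0x5c  0x4a  0x13  0xad  0x13 ]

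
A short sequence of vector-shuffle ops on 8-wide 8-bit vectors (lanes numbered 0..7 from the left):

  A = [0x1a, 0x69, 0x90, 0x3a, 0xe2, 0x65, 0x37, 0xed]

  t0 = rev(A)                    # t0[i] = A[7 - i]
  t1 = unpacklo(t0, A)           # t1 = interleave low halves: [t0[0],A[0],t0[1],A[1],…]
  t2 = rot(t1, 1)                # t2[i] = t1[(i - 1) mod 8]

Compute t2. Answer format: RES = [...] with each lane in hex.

RES = [ 0x3a  0xed  0x1a  0x37  0x69  0x65  0x90  0xe2 ]

t0 = [0xed, 0x37, 0x65, 0xe2, 0x3a, 0x90, 0x69, 0x1a]
t1 = [0xed, 0x1a, 0x37, 0x69, 0x65, 0x90, 0xe2, 0x3a]
t2 = [0x3a, 0xed, 0x1a, 0x37, 0x69, 0x65, 0x90, 0xe2]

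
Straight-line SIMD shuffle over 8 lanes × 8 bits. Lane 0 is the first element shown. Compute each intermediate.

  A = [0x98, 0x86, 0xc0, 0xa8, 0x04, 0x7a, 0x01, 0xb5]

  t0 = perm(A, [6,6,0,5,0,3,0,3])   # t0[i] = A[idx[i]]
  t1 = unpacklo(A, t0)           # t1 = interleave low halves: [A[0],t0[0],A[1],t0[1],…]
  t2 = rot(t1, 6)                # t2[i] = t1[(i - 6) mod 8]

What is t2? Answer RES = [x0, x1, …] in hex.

t0 = [0x01, 0x01, 0x98, 0x7a, 0x98, 0xa8, 0x98, 0xa8]
t1 = [0x98, 0x01, 0x86, 0x01, 0xc0, 0x98, 0xa8, 0x7a]
t2 = [0x86, 0x01, 0xc0, 0x98, 0xa8, 0x7a, 0x98, 0x01]

RES = [0x86, 0x01, 0xc0, 0x98, 0xa8, 0x7a, 0x98, 0x01]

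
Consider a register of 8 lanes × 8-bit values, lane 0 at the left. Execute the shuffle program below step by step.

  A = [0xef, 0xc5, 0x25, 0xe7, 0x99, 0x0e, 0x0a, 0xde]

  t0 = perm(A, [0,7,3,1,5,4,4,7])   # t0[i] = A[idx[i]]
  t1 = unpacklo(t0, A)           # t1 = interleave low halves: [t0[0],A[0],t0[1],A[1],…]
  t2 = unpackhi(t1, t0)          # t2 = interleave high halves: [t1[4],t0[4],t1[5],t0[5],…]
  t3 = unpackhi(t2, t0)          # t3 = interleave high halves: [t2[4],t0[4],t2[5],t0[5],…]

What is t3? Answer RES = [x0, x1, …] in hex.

→ t0 |ef|de|e7|c5|0e|99|99|de|
→ t1 |ef|ef|de|c5|e7|25|c5|e7|
→ t2 |e7|0e|25|99|c5|99|e7|de|
→ t3 |c5|0e|99|99|e7|99|de|de|

RES = [0xc5, 0x0e, 0x99, 0x99, 0xe7, 0x99, 0xde, 0xde]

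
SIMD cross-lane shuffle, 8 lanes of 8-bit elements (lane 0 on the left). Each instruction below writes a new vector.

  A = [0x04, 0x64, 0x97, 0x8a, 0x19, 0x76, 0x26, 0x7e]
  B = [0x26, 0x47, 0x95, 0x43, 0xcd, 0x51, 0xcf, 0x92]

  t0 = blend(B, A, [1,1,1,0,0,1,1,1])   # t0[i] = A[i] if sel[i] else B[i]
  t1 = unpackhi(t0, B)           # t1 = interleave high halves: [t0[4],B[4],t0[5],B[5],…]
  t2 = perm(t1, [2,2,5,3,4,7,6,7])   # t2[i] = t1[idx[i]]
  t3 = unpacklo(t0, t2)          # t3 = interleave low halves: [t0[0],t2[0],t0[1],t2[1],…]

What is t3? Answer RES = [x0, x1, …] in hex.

RES = [ 0x04  0x76  0x64  0x76  0x97  0xcf  0x43  0x51 ]

  t0: 04 64 97 43 cd 76 26 7e
  t1: cd cd 76 51 26 cf 7e 92
  t2: 76 76 cf 51 26 92 7e 92
  t3: 04 76 64 76 97 cf 43 51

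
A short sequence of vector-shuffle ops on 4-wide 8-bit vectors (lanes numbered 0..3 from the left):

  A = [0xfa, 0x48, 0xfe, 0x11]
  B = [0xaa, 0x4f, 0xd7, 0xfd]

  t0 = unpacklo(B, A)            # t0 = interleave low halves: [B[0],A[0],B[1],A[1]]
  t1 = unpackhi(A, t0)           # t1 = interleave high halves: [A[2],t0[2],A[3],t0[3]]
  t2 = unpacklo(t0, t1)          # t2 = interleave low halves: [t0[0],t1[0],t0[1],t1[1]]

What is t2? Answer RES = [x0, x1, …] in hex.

RES = [ 0xaa  0xfe  0xfa  0x4f ]

  t0: aa fa 4f 48
  t1: fe 4f 11 48
  t2: aa fe fa 4f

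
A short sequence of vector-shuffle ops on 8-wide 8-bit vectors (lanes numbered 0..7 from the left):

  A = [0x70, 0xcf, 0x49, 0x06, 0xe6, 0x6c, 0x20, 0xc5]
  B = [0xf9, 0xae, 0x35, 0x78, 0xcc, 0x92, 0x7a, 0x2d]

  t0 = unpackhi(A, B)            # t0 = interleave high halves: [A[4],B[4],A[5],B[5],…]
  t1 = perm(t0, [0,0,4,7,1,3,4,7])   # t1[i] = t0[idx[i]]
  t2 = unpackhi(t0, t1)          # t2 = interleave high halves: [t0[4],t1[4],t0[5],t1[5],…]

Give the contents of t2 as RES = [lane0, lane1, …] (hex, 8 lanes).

t0 = [0xe6, 0xcc, 0x6c, 0x92, 0x20, 0x7a, 0xc5, 0x2d]
t1 = [0xe6, 0xe6, 0x20, 0x2d, 0xcc, 0x92, 0x20, 0x2d]
t2 = [0x20, 0xcc, 0x7a, 0x92, 0xc5, 0x20, 0x2d, 0x2d]

RES = [ 0x20  0xcc  0x7a  0x92  0xc5  0x20  0x2d  0x2d ]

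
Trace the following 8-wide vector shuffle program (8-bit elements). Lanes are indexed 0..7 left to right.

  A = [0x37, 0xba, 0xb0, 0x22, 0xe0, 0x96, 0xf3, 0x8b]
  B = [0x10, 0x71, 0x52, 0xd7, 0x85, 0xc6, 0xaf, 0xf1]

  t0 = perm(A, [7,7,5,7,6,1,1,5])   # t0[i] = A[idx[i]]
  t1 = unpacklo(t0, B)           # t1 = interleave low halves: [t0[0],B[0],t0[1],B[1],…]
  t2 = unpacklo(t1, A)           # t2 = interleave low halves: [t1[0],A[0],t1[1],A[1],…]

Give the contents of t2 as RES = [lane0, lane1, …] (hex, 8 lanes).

→ t0 |8b|8b|96|8b|f3|ba|ba|96|
→ t1 |8b|10|8b|71|96|52|8b|d7|
→ t2 |8b|37|10|ba|8b|b0|71|22|

RES = [0x8b, 0x37, 0x10, 0xba, 0x8b, 0xb0, 0x71, 0x22]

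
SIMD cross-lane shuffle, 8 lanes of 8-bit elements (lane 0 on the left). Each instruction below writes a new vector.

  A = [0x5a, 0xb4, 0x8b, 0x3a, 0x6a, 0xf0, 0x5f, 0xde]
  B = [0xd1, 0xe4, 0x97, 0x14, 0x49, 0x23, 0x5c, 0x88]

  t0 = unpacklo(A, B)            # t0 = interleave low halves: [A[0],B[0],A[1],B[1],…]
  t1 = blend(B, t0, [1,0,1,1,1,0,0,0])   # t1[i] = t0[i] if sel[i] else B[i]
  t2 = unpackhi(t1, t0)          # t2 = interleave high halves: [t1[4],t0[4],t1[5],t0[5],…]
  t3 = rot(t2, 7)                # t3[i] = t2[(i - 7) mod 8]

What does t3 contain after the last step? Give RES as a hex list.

→ t0 |5a|d1|b4|e4|8b|97|3a|14|
→ t1 |5a|e4|b4|e4|8b|23|5c|88|
→ t2 |8b|8b|23|97|5c|3a|88|14|
→ t3 |8b|23|97|5c|3a|88|14|8b|

RES = [ 0x8b  0x23  0x97  0x5c  0x3a  0x88  0x14  0x8b ]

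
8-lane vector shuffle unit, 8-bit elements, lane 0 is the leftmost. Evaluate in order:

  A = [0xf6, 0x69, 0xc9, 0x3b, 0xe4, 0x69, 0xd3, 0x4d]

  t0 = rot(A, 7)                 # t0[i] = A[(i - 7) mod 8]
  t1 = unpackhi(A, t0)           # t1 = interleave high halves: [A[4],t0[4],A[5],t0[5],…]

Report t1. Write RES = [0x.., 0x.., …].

RES = [ 0xe4  0x69  0x69  0xd3  0xd3  0x4d  0x4d  0xf6 ]

  t0: 69 c9 3b e4 69 d3 4d f6
  t1: e4 69 69 d3 d3 4d 4d f6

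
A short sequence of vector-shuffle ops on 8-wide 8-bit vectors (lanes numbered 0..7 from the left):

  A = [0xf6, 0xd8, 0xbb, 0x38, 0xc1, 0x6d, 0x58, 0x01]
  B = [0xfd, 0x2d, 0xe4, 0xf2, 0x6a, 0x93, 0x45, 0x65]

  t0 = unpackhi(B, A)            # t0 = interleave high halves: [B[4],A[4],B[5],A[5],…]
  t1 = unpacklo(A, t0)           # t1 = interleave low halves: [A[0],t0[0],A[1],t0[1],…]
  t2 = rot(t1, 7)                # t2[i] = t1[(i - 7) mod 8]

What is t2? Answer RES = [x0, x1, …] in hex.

t0 = [0x6a, 0xc1, 0x93, 0x6d, 0x45, 0x58, 0x65, 0x01]
t1 = [0xf6, 0x6a, 0xd8, 0xc1, 0xbb, 0x93, 0x38, 0x6d]
t2 = [0x6a, 0xd8, 0xc1, 0xbb, 0x93, 0x38, 0x6d, 0xf6]

RES = [0x6a, 0xd8, 0xc1, 0xbb, 0x93, 0x38, 0x6d, 0xf6]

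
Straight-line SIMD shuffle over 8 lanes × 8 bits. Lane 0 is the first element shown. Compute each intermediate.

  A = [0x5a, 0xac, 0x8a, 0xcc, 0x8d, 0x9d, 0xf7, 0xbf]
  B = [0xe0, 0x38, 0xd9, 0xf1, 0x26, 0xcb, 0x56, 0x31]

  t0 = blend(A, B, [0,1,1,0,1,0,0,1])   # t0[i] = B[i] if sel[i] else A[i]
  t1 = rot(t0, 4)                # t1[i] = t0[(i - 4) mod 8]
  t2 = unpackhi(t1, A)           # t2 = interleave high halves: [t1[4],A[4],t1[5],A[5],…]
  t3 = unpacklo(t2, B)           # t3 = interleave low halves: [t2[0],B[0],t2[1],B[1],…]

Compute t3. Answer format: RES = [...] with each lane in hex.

RES = [ 0x5a  0xe0  0x8d  0x38  0x38  0xd9  0x9d  0xf1 ]

  t0: 5a 38 d9 cc 26 9d f7 31
  t1: 26 9d f7 31 5a 38 d9 cc
  t2: 5a 8d 38 9d d9 f7 cc bf
  t3: 5a e0 8d 38 38 d9 9d f1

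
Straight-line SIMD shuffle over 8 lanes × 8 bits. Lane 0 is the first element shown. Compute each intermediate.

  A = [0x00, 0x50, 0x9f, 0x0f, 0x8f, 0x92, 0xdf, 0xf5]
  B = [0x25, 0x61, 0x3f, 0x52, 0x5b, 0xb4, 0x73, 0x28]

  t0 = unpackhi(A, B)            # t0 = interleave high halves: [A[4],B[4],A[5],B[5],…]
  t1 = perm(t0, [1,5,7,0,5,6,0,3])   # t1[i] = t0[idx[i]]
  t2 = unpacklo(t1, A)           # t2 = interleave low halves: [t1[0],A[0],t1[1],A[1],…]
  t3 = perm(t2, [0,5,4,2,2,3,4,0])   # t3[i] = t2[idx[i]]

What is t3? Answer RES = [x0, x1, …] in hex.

t0 = [0x8f, 0x5b, 0x92, 0xb4, 0xdf, 0x73, 0xf5, 0x28]
t1 = [0x5b, 0x73, 0x28, 0x8f, 0x73, 0xf5, 0x8f, 0xb4]
t2 = [0x5b, 0x00, 0x73, 0x50, 0x28, 0x9f, 0x8f, 0x0f]
t3 = [0x5b, 0x9f, 0x28, 0x73, 0x73, 0x50, 0x28, 0x5b]

RES = [ 0x5b  0x9f  0x28  0x73  0x73  0x50  0x28  0x5b ]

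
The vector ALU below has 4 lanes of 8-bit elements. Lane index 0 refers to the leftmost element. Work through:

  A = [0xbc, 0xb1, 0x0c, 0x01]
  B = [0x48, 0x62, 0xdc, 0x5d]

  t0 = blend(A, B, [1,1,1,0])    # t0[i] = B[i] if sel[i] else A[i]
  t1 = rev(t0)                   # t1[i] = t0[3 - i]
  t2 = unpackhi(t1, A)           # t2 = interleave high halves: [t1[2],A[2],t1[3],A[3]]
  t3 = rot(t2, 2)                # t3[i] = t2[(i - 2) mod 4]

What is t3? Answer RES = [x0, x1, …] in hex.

→ t0 |48|62|dc|01|
→ t1 |01|dc|62|48|
→ t2 |62|0c|48|01|
→ t3 |48|01|62|0c|

RES = [0x48, 0x01, 0x62, 0x0c]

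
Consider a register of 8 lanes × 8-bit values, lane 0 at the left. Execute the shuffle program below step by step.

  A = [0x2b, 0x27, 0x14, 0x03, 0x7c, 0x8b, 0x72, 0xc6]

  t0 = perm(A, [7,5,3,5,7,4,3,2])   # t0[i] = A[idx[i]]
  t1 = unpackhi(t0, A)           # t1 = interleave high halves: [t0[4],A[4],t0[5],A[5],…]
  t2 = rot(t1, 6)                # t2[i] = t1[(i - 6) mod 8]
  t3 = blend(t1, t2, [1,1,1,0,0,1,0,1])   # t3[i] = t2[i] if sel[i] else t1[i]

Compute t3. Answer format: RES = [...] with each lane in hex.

RES = [0x7c, 0x8b, 0x03, 0x8b, 0x03, 0xc6, 0x14, 0x7c]

→ t0 |c6|8b|03|8b|c6|7c|03|14|
→ t1 |c6|7c|7c|8b|03|72|14|c6|
→ t2 |7c|8b|03|72|14|c6|c6|7c|
→ t3 |7c|8b|03|8b|03|c6|14|7c|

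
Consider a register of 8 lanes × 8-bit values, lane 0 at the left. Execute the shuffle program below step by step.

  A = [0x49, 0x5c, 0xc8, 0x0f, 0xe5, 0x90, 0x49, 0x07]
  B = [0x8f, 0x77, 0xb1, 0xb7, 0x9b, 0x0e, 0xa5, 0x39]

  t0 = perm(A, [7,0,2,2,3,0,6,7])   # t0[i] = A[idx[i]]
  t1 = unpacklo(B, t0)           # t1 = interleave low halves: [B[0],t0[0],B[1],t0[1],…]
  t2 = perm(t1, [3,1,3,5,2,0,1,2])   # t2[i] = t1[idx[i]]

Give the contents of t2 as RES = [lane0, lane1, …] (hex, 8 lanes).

RES = [0x49, 0x07, 0x49, 0xc8, 0x77, 0x8f, 0x07, 0x77]

→ t0 |07|49|c8|c8|0f|49|49|07|
→ t1 |8f|07|77|49|b1|c8|b7|c8|
→ t2 |49|07|49|c8|77|8f|07|77|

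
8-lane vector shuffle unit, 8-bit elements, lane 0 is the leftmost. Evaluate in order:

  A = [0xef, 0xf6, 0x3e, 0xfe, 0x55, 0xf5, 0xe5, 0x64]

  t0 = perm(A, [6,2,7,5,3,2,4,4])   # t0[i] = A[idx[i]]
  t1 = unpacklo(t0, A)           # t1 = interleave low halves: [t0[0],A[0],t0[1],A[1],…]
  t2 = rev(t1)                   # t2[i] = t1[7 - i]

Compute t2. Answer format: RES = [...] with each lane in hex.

t0 = [0xe5, 0x3e, 0x64, 0xf5, 0xfe, 0x3e, 0x55, 0x55]
t1 = [0xe5, 0xef, 0x3e, 0xf6, 0x64, 0x3e, 0xf5, 0xfe]
t2 = [0xfe, 0xf5, 0x3e, 0x64, 0xf6, 0x3e, 0xef, 0xe5]

RES = [ 0xfe  0xf5  0x3e  0x64  0xf6  0x3e  0xef  0xe5 ]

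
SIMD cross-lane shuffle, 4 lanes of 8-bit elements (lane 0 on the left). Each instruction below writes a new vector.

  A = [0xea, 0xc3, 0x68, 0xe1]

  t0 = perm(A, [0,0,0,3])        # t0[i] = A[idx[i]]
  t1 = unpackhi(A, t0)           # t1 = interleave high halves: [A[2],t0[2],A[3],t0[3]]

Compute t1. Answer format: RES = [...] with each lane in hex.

  t0: ea ea ea e1
  t1: 68 ea e1 e1

RES = [0x68, 0xea, 0xe1, 0xe1]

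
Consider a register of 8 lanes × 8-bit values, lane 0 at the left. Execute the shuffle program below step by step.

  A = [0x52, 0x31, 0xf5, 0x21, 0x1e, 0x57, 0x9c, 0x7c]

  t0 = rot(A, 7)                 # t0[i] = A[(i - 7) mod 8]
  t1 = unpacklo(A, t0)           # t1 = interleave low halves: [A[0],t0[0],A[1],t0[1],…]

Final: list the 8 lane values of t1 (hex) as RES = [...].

RES = [ 0x52  0x31  0x31  0xf5  0xf5  0x21  0x21  0x1e ]

  t0: 31 f5 21 1e 57 9c 7c 52
  t1: 52 31 31 f5 f5 21 21 1e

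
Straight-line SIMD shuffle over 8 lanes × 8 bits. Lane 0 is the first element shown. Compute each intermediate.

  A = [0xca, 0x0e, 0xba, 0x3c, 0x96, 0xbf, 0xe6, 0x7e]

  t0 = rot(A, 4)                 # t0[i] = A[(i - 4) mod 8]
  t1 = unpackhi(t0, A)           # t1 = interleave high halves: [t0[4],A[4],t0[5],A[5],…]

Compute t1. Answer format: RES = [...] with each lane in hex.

t0 = [0x96, 0xbf, 0xe6, 0x7e, 0xca, 0x0e, 0xba, 0x3c]
t1 = [0xca, 0x96, 0x0e, 0xbf, 0xba, 0xe6, 0x3c, 0x7e]

RES = [ 0xca  0x96  0x0e  0xbf  0xba  0xe6  0x3c  0x7e ]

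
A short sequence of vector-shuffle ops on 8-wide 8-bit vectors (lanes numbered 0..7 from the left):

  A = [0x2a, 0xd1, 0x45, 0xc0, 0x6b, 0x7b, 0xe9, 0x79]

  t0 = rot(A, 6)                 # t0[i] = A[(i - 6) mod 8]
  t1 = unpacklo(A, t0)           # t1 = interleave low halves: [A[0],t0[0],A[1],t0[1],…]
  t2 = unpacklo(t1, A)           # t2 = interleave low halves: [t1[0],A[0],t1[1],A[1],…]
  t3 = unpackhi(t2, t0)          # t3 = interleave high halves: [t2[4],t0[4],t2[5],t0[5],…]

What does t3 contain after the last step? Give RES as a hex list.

t0 = [0x45, 0xc0, 0x6b, 0x7b, 0xe9, 0x79, 0x2a, 0xd1]
t1 = [0x2a, 0x45, 0xd1, 0xc0, 0x45, 0x6b, 0xc0, 0x7b]
t2 = [0x2a, 0x2a, 0x45, 0xd1, 0xd1, 0x45, 0xc0, 0xc0]
t3 = [0xd1, 0xe9, 0x45, 0x79, 0xc0, 0x2a, 0xc0, 0xd1]

RES = [0xd1, 0xe9, 0x45, 0x79, 0xc0, 0x2a, 0xc0, 0xd1]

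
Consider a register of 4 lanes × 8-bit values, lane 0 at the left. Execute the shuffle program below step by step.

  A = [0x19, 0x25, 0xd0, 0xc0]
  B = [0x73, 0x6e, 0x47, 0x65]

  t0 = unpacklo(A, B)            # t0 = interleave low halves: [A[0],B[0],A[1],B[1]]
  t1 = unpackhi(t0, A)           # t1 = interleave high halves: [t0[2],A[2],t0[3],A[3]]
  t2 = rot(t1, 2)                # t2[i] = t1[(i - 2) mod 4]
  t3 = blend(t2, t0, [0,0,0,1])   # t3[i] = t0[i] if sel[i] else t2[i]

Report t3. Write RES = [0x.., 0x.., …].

RES = [ 0x6e  0xc0  0x25  0x6e ]

t0 = [0x19, 0x73, 0x25, 0x6e]
t1 = [0x25, 0xd0, 0x6e, 0xc0]
t2 = [0x6e, 0xc0, 0x25, 0xd0]
t3 = [0x6e, 0xc0, 0x25, 0x6e]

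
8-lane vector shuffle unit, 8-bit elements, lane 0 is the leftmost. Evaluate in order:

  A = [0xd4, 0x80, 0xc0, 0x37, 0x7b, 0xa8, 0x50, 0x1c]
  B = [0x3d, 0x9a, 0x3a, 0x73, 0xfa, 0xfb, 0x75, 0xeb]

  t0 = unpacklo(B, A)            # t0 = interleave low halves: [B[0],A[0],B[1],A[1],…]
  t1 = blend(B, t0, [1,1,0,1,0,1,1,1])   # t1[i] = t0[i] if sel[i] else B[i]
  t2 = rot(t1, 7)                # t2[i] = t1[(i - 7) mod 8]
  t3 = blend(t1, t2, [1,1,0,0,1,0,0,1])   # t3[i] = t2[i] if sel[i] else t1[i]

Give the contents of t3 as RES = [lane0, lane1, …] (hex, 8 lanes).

t0 = [0x3d, 0xd4, 0x9a, 0x80, 0x3a, 0xc0, 0x73, 0x37]
t1 = [0x3d, 0xd4, 0x3a, 0x80, 0xfa, 0xc0, 0x73, 0x37]
t2 = [0xd4, 0x3a, 0x80, 0xfa, 0xc0, 0x73, 0x37, 0x3d]
t3 = [0xd4, 0x3a, 0x3a, 0x80, 0xc0, 0xc0, 0x73, 0x3d]

RES = [0xd4, 0x3a, 0x3a, 0x80, 0xc0, 0xc0, 0x73, 0x3d]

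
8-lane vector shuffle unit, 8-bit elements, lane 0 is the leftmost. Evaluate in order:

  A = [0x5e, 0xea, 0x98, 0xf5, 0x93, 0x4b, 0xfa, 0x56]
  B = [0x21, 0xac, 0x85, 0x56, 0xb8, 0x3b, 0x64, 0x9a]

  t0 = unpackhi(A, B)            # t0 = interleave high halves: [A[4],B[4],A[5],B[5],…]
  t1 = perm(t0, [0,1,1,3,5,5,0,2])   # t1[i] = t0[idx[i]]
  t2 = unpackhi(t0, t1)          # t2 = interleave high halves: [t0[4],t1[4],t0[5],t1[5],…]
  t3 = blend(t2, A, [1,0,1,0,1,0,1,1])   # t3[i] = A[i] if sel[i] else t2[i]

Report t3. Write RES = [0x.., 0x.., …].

t0 = [0x93, 0xb8, 0x4b, 0x3b, 0xfa, 0x64, 0x56, 0x9a]
t1 = [0x93, 0xb8, 0xb8, 0x3b, 0x64, 0x64, 0x93, 0x4b]
t2 = [0xfa, 0x64, 0x64, 0x64, 0x56, 0x93, 0x9a, 0x4b]
t3 = [0x5e, 0x64, 0x98, 0x64, 0x93, 0x93, 0xfa, 0x56]

RES = [ 0x5e  0x64  0x98  0x64  0x93  0x93  0xfa  0x56 ]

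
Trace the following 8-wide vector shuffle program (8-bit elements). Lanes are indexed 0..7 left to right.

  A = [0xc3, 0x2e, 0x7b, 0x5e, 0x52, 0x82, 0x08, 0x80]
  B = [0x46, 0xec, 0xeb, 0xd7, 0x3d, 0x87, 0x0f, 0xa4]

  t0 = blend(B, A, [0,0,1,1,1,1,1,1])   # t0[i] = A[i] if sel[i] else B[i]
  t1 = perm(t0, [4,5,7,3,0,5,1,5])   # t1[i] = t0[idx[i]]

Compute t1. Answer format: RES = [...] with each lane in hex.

RES = [0x52, 0x82, 0x80, 0x5e, 0x46, 0x82, 0xec, 0x82]

t0 = [0x46, 0xec, 0x7b, 0x5e, 0x52, 0x82, 0x08, 0x80]
t1 = [0x52, 0x82, 0x80, 0x5e, 0x46, 0x82, 0xec, 0x82]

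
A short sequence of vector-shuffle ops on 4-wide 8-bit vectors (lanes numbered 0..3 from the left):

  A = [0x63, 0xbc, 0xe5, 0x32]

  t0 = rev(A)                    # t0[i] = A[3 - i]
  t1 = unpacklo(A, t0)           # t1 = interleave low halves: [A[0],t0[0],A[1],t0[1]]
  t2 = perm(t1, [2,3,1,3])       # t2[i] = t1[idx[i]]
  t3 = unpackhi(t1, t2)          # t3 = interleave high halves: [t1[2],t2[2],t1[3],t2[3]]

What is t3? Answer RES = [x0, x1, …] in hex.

RES = [0xbc, 0x32, 0xe5, 0xe5]

  t0: 32 e5 bc 63
  t1: 63 32 bc e5
  t2: bc e5 32 e5
  t3: bc 32 e5 e5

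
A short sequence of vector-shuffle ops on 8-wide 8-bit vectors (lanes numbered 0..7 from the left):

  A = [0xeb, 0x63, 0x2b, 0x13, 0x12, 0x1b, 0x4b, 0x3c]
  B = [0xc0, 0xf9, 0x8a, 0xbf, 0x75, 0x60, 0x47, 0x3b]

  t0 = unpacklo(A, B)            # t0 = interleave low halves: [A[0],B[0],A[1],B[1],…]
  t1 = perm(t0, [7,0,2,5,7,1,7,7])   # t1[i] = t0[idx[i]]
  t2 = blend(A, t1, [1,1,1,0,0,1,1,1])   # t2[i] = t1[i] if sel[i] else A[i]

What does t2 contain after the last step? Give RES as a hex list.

RES = [0xbf, 0xeb, 0x63, 0x13, 0x12, 0xc0, 0xbf, 0xbf]

t0 = [0xeb, 0xc0, 0x63, 0xf9, 0x2b, 0x8a, 0x13, 0xbf]
t1 = [0xbf, 0xeb, 0x63, 0x8a, 0xbf, 0xc0, 0xbf, 0xbf]
t2 = [0xbf, 0xeb, 0x63, 0x13, 0x12, 0xc0, 0xbf, 0xbf]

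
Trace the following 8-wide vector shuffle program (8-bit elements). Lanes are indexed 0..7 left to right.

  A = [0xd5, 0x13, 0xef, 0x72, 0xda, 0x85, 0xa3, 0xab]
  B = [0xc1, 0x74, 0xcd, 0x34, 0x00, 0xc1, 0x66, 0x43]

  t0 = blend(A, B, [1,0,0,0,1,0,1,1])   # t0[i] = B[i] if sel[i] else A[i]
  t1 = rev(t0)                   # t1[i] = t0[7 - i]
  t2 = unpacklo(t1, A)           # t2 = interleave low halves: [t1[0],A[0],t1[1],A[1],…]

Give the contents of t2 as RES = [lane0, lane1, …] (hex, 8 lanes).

RES = [0x43, 0xd5, 0x66, 0x13, 0x85, 0xef, 0x00, 0x72]

t0 = [0xc1, 0x13, 0xef, 0x72, 0x00, 0x85, 0x66, 0x43]
t1 = [0x43, 0x66, 0x85, 0x00, 0x72, 0xef, 0x13, 0xc1]
t2 = [0x43, 0xd5, 0x66, 0x13, 0x85, 0xef, 0x00, 0x72]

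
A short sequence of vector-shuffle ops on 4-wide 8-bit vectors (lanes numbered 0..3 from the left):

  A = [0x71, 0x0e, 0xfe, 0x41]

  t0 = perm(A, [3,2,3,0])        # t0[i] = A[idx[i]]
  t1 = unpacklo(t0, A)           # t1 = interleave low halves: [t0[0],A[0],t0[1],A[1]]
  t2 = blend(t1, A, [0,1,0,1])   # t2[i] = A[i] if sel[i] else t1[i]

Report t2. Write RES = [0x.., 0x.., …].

→ t0 |41|fe|41|71|
→ t1 |41|71|fe|0e|
→ t2 |41|0e|fe|41|

RES = [0x41, 0x0e, 0xfe, 0x41]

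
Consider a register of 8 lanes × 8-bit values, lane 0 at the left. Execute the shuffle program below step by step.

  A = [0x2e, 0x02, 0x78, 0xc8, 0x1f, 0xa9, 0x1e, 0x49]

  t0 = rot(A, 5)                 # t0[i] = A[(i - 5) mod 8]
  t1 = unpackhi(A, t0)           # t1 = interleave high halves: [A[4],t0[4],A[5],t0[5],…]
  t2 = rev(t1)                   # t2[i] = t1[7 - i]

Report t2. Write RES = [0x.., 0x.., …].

→ t0 |c8|1f|a9|1e|49|2e|02|78|
→ t1 |1f|49|a9|2e|1e|02|49|78|
→ t2 |78|49|02|1e|2e|a9|49|1f|

RES = [ 0x78  0x49  0x02  0x1e  0x2e  0xa9  0x49  0x1f ]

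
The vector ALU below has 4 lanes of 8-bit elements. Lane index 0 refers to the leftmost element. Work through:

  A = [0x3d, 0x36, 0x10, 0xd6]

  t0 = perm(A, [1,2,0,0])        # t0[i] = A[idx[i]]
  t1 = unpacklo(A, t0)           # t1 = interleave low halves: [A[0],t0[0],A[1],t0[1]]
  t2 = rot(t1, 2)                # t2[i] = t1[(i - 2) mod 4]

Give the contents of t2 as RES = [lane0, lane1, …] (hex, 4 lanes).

RES = [ 0x36  0x10  0x3d  0x36 ]

  t0: 36 10 3d 3d
  t1: 3d 36 36 10
  t2: 36 10 3d 36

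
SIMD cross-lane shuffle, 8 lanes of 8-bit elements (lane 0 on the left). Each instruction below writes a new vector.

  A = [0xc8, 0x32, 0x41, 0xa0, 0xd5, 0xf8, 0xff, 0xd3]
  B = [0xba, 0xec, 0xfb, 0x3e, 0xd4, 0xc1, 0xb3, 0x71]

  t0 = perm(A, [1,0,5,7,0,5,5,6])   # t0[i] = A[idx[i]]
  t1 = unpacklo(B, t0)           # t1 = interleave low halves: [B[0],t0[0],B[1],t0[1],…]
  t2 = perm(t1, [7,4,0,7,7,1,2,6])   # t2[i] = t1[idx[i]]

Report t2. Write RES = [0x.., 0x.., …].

  t0: 32 c8 f8 d3 c8 f8 f8 ff
  t1: ba 32 ec c8 fb f8 3e d3
  t2: d3 fb ba d3 d3 32 ec 3e

RES = [ 0xd3  0xfb  0xba  0xd3  0xd3  0x32  0xec  0x3e ]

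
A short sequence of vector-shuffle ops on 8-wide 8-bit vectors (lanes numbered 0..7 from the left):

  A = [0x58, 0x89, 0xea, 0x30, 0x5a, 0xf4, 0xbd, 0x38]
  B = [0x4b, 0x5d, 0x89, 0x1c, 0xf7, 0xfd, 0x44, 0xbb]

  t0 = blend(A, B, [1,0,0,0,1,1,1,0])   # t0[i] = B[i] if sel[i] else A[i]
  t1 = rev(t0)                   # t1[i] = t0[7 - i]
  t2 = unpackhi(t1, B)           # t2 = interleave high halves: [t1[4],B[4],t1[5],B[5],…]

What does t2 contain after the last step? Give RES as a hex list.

RES = [0x30, 0xf7, 0xea, 0xfd, 0x89, 0x44, 0x4b, 0xbb]

→ t0 |4b|89|ea|30|f7|fd|44|38|
→ t1 |38|44|fd|f7|30|ea|89|4b|
→ t2 |30|f7|ea|fd|89|44|4b|bb|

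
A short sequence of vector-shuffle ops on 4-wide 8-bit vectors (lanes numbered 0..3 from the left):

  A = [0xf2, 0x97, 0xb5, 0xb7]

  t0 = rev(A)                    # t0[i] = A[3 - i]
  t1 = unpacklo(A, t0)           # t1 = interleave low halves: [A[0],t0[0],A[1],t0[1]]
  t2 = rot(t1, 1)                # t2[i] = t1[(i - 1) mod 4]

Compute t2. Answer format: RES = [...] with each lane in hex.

  t0: b7 b5 97 f2
  t1: f2 b7 97 b5
  t2: b5 f2 b7 97

RES = [ 0xb5  0xf2  0xb7  0x97 ]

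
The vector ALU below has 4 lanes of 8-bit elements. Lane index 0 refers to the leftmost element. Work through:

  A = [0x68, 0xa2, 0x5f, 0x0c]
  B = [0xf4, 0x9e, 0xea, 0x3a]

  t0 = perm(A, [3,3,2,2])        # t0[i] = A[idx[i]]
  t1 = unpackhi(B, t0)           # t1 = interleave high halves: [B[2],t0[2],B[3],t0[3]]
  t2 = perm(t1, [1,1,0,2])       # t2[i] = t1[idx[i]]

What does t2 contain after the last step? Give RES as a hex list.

RES = [0x5f, 0x5f, 0xea, 0x3a]

  t0: 0c 0c 5f 5f
  t1: ea 5f 3a 5f
  t2: 5f 5f ea 3a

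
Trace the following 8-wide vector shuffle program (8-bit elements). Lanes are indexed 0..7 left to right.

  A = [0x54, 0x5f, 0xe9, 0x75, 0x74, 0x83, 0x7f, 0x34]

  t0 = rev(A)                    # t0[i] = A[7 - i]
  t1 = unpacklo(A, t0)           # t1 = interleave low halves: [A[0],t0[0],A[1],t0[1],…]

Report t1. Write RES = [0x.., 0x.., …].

t0 = [0x34, 0x7f, 0x83, 0x74, 0x75, 0xe9, 0x5f, 0x54]
t1 = [0x54, 0x34, 0x5f, 0x7f, 0xe9, 0x83, 0x75, 0x74]

RES = [ 0x54  0x34  0x5f  0x7f  0xe9  0x83  0x75  0x74 ]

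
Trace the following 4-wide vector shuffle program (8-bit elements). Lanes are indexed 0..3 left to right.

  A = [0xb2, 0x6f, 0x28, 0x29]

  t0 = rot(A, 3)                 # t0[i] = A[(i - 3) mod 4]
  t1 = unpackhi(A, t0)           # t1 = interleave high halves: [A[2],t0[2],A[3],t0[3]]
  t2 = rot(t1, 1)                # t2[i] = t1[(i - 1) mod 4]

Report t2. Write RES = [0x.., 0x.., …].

t0 = [0x6f, 0x28, 0x29, 0xb2]
t1 = [0x28, 0x29, 0x29, 0xb2]
t2 = [0xb2, 0x28, 0x29, 0x29]

RES = [ 0xb2  0x28  0x29  0x29 ]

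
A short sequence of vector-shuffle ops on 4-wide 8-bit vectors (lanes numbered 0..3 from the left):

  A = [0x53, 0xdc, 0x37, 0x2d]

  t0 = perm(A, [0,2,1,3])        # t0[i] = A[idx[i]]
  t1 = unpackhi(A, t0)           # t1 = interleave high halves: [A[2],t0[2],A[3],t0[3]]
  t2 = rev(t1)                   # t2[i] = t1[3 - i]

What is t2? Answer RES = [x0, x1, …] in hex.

RES = [0x2d, 0x2d, 0xdc, 0x37]

→ t0 |53|37|dc|2d|
→ t1 |37|dc|2d|2d|
→ t2 |2d|2d|dc|37|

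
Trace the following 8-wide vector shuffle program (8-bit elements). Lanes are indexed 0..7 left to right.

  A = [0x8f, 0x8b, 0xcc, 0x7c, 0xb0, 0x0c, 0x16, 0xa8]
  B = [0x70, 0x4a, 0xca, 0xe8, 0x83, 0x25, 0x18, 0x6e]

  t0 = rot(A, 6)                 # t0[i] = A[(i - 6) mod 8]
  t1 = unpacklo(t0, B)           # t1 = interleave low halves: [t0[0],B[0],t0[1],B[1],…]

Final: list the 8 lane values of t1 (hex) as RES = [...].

RES = [ 0xcc  0x70  0x7c  0x4a  0xb0  0xca  0x0c  0xe8 ]

t0 = [0xcc, 0x7c, 0xb0, 0x0c, 0x16, 0xa8, 0x8f, 0x8b]
t1 = [0xcc, 0x70, 0x7c, 0x4a, 0xb0, 0xca, 0x0c, 0xe8]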